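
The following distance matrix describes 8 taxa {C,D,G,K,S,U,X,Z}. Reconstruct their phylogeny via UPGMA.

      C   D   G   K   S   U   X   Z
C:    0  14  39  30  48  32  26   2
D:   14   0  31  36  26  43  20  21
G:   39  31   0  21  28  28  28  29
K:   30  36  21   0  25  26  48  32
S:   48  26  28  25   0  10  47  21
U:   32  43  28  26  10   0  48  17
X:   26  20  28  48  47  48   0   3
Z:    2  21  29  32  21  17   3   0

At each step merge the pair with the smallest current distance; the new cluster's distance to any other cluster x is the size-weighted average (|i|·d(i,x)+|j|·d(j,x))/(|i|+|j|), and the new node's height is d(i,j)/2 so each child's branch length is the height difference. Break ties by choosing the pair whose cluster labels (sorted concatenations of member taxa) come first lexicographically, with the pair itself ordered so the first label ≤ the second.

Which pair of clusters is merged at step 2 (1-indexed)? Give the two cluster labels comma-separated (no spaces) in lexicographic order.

iteration 1: select C,Z (d=2); attach at lengths (1, 1); label the merged cluster CZ
  updated: d(CZ,D)=35/2, d(CZ,G)=34, d(CZ,K)=31, d(CZ,S)=69/2, d(CZ,U)=49/2, d(CZ,X)=29/2
iteration 2: select S,U (d=10); attach at lengths (5, 5); label the merged cluster SU
  updated: d(CZ,SU)=59/2, d(D,SU)=69/2, d(G,SU)=28, d(K,SU)=51/2, d(SU,X)=95/2
iteration 3: select CZ,X (d=29/2); attach at lengths (25/4, 29/4); label the merged cluster CXZ
  updated: d(CXZ,D)=55/3, d(CXZ,G)=32, d(CXZ,K)=110/3, d(CXZ,SU)=71/2
iteration 4: select CXZ,D (d=55/3); attach at lengths (23/12, 55/6); label the merged cluster CDXZ
  updated: d(CDXZ,G)=127/4, d(CDXZ,K)=73/2, d(CDXZ,SU)=141/4
iteration 5: select G,K (d=21); attach at lengths (21/2, 21/2); label the merged cluster GK
  updated: d(CDXZ,GK)=273/8, d(GK,SU)=107/4
iteration 6: select GK,SU (d=107/4); attach at lengths (23/8, 67/8); label the merged cluster GKSU
  updated: d(CDXZ,GKSU)=555/16
iteration 7: select CDXZ,GKSU (d=555/16); attach at lengths (785/96, 127/32); label the merged cluster CDGKSUXZ
final tree: ((((C:1,Z:1):25/4,X:29/4):23/12,D:55/6):785/96,((G:21/2,K:21/2):23/8,(S:5,U:5):67/8):127/32)
total length: 3887/48

S,U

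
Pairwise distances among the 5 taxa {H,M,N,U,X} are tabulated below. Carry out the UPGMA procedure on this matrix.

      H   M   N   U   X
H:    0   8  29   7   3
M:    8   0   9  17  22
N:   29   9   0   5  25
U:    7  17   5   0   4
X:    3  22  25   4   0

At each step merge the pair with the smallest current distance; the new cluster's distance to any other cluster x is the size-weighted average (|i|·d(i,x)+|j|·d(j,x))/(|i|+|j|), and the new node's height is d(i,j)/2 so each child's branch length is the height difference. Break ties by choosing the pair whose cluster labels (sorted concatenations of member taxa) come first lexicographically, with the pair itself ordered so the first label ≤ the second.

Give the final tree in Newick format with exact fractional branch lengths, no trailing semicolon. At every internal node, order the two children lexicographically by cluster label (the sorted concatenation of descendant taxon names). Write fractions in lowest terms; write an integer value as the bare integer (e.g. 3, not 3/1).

iteration 1: select H,X (d=3); attach at lengths (3/2, 3/2); label the merged cluster HX
  updated: d(HX,M)=15, d(HX,N)=27, d(HX,U)=11/2
iteration 2: select N,U (d=5); attach at lengths (5/2, 5/2); label the merged cluster NU
  updated: d(HX,NU)=65/4, d(M,NU)=13
iteration 3: select M,NU (d=13); attach at lengths (13/2, 4); label the merged cluster MNU
  updated: d(HX,MNU)=95/6
iteration 4: select HX,MNU (d=95/6); attach at lengths (77/12, 17/12); label the merged cluster HMNUX
final tree: ((H:3/2,X:3/2):77/12,(M:13/2,(N:5/2,U:5/2):4):17/12)
total length: 79/3

((H:3/2,X:3/2):77/12,(M:13/2,(N:5/2,U:5/2):4):17/12)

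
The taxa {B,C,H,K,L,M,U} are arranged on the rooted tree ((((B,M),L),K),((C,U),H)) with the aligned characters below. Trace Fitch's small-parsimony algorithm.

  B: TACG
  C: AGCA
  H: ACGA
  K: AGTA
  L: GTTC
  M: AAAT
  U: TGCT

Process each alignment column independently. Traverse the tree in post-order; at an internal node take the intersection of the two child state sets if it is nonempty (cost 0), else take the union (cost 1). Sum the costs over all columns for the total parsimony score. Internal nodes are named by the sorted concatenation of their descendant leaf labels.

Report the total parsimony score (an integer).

site 0, node BM: B={T} ∪ M={A} → {A,T} (+1)
site 0, node BLM: BM={A,T} ∪ L={G} → {A,G,T} (+1)
site 0, node BKLM: BLM={A,G,T} ∩ K={A} → {A} (+0)
site 0, node CU: C={A} ∪ U={T} → {A,T} (+1)
site 0, node CHU: CU={A,T} ∩ H={A} → {A} (+0)
site 0, node BCHKLMU: BKLM={A} ∩ CHU={A} → {A} (+0)
site 1, node BM: B={A} ∩ M={A} → {A} (+0)
site 1, node BLM: BM={A} ∪ L={T} → {A,T} (+1)
site 1, node BKLM: BLM={A,T} ∪ K={G} → {A,G,T} (+1)
site 1, node CU: C={G} ∩ U={G} → {G} (+0)
site 1, node CHU: CU={G} ∪ H={C} → {C,G} (+1)
site 1, node BCHKLMU: BKLM={A,G,T} ∩ CHU={C,G} → {G} (+0)
site 2, node BM: B={C} ∪ M={A} → {A,C} (+1)
site 2, node BLM: BM={A,C} ∪ L={T} → {A,C,T} (+1)
site 2, node BKLM: BLM={A,C,T} ∩ K={T} → {T} (+0)
site 2, node CU: C={C} ∩ U={C} → {C} (+0)
site 2, node CHU: CU={C} ∪ H={G} → {C,G} (+1)
site 2, node BCHKLMU: BKLM={T} ∪ CHU={C,G} → {C,G,T} (+1)
site 3, node BM: B={G} ∪ M={T} → {G,T} (+1)
site 3, node BLM: BM={G,T} ∪ L={C} → {C,G,T} (+1)
site 3, node BKLM: BLM={C,G,T} ∪ K={A} → {A,C,G,T} (+1)
site 3, node CU: C={A} ∪ U={T} → {A,T} (+1)
site 3, node CHU: CU={A,T} ∩ H={A} → {A} (+0)
site 3, node BCHKLMU: BKLM={A,C,G,T} ∩ CHU={A} → {A} (+0)
per-site changes: [3, 3, 4, 4]; total = 14

14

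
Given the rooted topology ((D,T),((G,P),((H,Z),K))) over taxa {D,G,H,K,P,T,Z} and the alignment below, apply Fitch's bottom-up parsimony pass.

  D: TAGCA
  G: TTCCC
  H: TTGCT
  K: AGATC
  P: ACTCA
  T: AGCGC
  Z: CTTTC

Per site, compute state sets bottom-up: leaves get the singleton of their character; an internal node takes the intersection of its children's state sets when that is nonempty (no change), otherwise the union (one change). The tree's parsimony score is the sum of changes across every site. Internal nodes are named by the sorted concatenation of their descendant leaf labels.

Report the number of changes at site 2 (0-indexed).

DT@0: {T} ∪ {A} = {A,T} (union, +1)
GP@0: {T} ∪ {A} = {A,T} (union, +1)
HZ@0: {T} ∪ {C} = {C,T} (union, +1)
HKZ@0: {C,T} ∪ {A} = {A,C,T} (union, +1)
GHKPZ@0: {A,T} ∩ {A,C,T} = {A,T} (intersection, +0)
DGHKPTZ@0: {A,T} ∩ {A,T} = {A,T} (intersection, +0)
DT@1: {A} ∪ {G} = {A,G} (union, +1)
GP@1: {T} ∪ {C} = {C,T} (union, +1)
HZ@1: {T} ∩ {T} = {T} (intersection, +0)
HKZ@1: {T} ∪ {G} = {G,T} (union, +1)
GHKPZ@1: {C,T} ∩ {G,T} = {T} (intersection, +0)
DGHKPTZ@1: {A,G} ∪ {T} = {A,G,T} (union, +1)
DT@2: {G} ∪ {C} = {C,G} (union, +1)
GP@2: {C} ∪ {T} = {C,T} (union, +1)
HZ@2: {G} ∪ {T} = {G,T} (union, +1)
HKZ@2: {G,T} ∪ {A} = {A,G,T} (union, +1)
GHKPZ@2: {C,T} ∩ {A,G,T} = {T} (intersection, +0)
DGHKPTZ@2: {C,G} ∪ {T} = {C,G,T} (union, +1)
DT@3: {C} ∪ {G} = {C,G} (union, +1)
GP@3: {C} ∩ {C} = {C} (intersection, +0)
HZ@3: {C} ∪ {T} = {C,T} (union, +1)
HKZ@3: {C,T} ∩ {T} = {T} (intersection, +0)
GHKPZ@3: {C} ∪ {T} = {C,T} (union, +1)
DGHKPTZ@3: {C,G} ∩ {C,T} = {C} (intersection, +0)
DT@4: {A} ∪ {C} = {A,C} (union, +1)
GP@4: {C} ∪ {A} = {A,C} (union, +1)
HZ@4: {T} ∪ {C} = {C,T} (union, +1)
HKZ@4: {C,T} ∩ {C} = {C} (intersection, +0)
GHKPZ@4: {A,C} ∩ {C} = {C} (intersection, +0)
DGHKPTZ@4: {A,C} ∩ {C} = {C} (intersection, +0)
per-site changes: [4, 4, 5, 3, 3]; total = 19

5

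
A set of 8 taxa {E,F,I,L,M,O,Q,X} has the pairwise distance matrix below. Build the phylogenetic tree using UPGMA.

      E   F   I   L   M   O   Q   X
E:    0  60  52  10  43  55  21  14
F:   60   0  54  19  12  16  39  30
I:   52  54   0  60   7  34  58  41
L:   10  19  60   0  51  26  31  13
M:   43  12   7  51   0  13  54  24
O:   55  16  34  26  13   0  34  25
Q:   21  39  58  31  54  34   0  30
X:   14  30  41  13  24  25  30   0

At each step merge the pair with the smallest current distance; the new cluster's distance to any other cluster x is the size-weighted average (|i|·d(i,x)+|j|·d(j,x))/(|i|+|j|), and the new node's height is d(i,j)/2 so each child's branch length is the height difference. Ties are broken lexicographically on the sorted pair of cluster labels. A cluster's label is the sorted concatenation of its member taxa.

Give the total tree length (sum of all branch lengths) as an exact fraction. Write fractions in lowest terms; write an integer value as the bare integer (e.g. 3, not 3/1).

step 1: merge (I,M) at d=7; branch lengths I→7/2, M→7/2; new cluster IM
  updated: d(E,IM)=95/2, d(F,IM)=33, d(IM,L)=111/2, d(IM,O)=47/2, d(IM,Q)=56, d(IM,X)=65/2
step 2: merge (E,L) at d=10; branch lengths E→5, L→5; new cluster EL
  updated: d(EL,F)=79/2, d(EL,IM)=103/2, d(EL,O)=81/2, d(EL,Q)=26, d(EL,X)=27/2
step 3: merge (EL,X) at d=27/2; branch lengths EL→7/4, X→27/4; new cluster ELX
  updated: d(ELX,F)=109/3, d(ELX,IM)=271/6, d(ELX,O)=106/3, d(ELX,Q)=82/3
step 4: merge (F,O) at d=16; branch lengths F→8, O→8; new cluster FO
  updated: d(ELX,FO)=215/6, d(FO,IM)=113/4, d(FO,Q)=73/2
step 5: merge (ELX,Q) at d=82/3; branch lengths ELX→83/12, Q→41/3; new cluster ELQX
  updated: d(ELQX,FO)=36, d(ELQX,IM)=383/8
step 6: merge (FO,IM) at d=113/4; branch lengths FO→49/8, IM→85/8; new cluster FIMO
  updated: d(ELQX,FIMO)=671/16
step 7: merge (ELQX,FIMO) at d=671/16; branch lengths ELQX→701/96, FIMO→219/32; new cluster EFILMOQX
final tree: ((((E:5,L:5):7/4,X:27/4):83/12,Q:41/3):701/96,((F:8,O:8):49/8,(I:7/2,M:7/2):85/8):219/32)
total length: 4463/48

4463/48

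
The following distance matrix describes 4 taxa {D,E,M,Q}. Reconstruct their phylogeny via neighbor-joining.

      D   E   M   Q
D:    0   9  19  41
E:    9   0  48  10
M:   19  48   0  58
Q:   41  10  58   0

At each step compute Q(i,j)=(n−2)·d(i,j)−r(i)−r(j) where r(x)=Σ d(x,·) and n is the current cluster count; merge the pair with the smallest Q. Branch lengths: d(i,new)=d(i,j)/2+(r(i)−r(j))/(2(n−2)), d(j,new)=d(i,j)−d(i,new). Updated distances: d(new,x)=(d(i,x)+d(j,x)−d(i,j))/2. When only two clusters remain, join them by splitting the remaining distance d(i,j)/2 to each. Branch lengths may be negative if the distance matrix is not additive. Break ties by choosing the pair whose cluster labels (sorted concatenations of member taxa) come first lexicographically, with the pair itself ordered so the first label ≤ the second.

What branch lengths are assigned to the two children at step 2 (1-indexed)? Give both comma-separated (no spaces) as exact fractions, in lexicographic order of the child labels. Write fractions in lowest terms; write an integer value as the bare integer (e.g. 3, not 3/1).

49/2,-11/2

iteration 1: select D,M (d=19, Q=-156); attach at lengths (-9/2, 47/2); label the merged cluster DM
  updated: d(DM,E)=19, d(DM,Q)=40
iteration 2: select DM,E (d=19, Q=-69); attach at lengths (49/2, -11/2); label the merged cluster DEM
  updated: d(DEM,Q)=31/2
iteration 3: select DEM,Q (d=31/2); attach at lengths (31/4, 31/4); label the merged cluster DEMQ
final tree: (((D:-9/2,M:47/2):49/2,E:-11/2):31/4,Q:31/4)
total length: 107/2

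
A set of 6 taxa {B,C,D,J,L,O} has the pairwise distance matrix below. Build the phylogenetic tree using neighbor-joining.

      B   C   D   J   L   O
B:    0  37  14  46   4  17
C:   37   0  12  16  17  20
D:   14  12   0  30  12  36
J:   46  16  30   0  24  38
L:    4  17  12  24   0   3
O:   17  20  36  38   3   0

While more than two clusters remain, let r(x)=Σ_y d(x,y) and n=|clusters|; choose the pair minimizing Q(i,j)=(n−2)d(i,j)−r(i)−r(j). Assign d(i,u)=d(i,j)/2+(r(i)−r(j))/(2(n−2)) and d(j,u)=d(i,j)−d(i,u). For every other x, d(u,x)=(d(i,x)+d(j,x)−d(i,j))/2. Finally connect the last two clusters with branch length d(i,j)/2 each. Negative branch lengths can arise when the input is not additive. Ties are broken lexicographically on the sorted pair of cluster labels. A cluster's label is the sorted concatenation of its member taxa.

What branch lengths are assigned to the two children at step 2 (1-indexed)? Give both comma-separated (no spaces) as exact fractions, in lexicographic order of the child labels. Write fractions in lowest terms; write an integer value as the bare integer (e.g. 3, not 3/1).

22/3,17/3

1. join C+J (d=16, Q=-192) ⇒ CJ; edges |C|=3/2, |J|=29/2
  updated: d(B,CJ)=67/2, d(CJ,D)=13, d(CJ,L)=25/2, d(CJ,O)=21
2. join CJ+D (d=13, Q=-116) ⇒ CDJ; edges |CJ|=22/3, |D|=17/3
  updated: d(B,CDJ)=69/4, d(CDJ,L)=23/4, d(CDJ,O)=22
3. join B+CDJ (d=69/4, Q=-195/4) ⇒ BCDJ; edges |B|=111/16, |CDJ|=165/16
  updated: d(BCDJ,L)=-15/4, d(BCDJ,O)=87/8
4. join BCDJ+L (d=-15/4, Q=-81/8) ⇒ BCDJL; edges |BCDJ|=33/16, |L|=-93/16
  updated: d(BCDJL,O)=141/16
5. join BCDJL+O (d=141/16) ⇒ BCDJLO; edges |BCDJL|=141/32, |O|=141/32
final tree: (((B:111/16,((C:3/2,J:29/2):22/3,D:17/3):165/16):33/16,L:-93/16):141/32,O:141/32)
total length: 821/16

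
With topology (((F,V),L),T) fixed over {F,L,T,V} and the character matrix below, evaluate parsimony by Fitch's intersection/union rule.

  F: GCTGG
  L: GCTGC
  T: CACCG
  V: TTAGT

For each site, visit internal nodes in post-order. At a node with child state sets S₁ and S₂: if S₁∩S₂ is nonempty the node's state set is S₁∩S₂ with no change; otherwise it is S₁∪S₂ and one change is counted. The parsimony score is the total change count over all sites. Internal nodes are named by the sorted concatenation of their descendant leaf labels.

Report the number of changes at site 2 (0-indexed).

[col 0] FV: children F:{G}, V:{T} ∪→ {G,T}; cost 1
[col 0] FLV: children FV:{G,T}, L:{G} ∩→ {G}; cost 0
[col 0] FLTV: children FLV:{G}, T:{C} ∪→ {C,G}; cost 1
[col 1] FV: children F:{C}, V:{T} ∪→ {C,T}; cost 1
[col 1] FLV: children FV:{C,T}, L:{C} ∩→ {C}; cost 0
[col 1] FLTV: children FLV:{C}, T:{A} ∪→ {A,C}; cost 1
[col 2] FV: children F:{T}, V:{A} ∪→ {A,T}; cost 1
[col 2] FLV: children FV:{A,T}, L:{T} ∩→ {T}; cost 0
[col 2] FLTV: children FLV:{T}, T:{C} ∪→ {C,T}; cost 1
[col 3] FV: children F:{G}, V:{G} ∩→ {G}; cost 0
[col 3] FLV: children FV:{G}, L:{G} ∩→ {G}; cost 0
[col 3] FLTV: children FLV:{G}, T:{C} ∪→ {C,G}; cost 1
[col 4] FV: children F:{G}, V:{T} ∪→ {G,T}; cost 1
[col 4] FLV: children FV:{G,T}, L:{C} ∪→ {C,G,T}; cost 1
[col 4] FLTV: children FLV:{C,G,T}, T:{G} ∩→ {G}; cost 0
per-site changes: [2, 2, 2, 1, 2]; total = 9

2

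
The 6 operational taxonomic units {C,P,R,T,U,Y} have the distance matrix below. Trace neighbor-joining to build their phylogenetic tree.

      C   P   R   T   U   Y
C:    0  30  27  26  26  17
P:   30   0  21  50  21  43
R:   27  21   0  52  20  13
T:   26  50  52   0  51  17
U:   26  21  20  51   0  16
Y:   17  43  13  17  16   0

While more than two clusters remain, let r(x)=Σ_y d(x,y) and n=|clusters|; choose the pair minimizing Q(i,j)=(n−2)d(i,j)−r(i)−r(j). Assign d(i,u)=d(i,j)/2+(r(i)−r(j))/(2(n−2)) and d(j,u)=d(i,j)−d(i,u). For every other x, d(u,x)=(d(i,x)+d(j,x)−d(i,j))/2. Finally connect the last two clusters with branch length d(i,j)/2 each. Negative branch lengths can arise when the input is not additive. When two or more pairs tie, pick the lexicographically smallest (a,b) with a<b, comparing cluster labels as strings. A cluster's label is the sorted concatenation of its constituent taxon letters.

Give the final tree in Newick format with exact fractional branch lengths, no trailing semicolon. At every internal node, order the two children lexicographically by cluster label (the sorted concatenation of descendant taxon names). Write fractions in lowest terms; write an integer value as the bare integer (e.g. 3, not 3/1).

((((C:35/6,(T:79/4,Y:-11/4):43/6):87/8,R:65/8):15/8,P:103/8):65/16,U:65/16)

1. join T+Y (d=17, Q=-234) ⇒ TY; edges |T|=79/4, |Y|=-11/4
  updated: d(C,TY)=13, d(P,TY)=38, d(R,TY)=24, d(TY,U)=25
2. join C+TY (d=13, Q=-157) ⇒ CTY; edges |C|=35/6, |TY|=43/6
  updated: d(CTY,P)=55/2, d(CTY,R)=19, d(CTY,U)=19
3. join CTY+R (d=19, Q=-175/2) ⇒ CRTY; edges |CTY|=87/8, |R|=65/8
  updated: d(CRTY,P)=59/4, d(CRTY,U)=10
4. join CRTY+P (d=59/4, Q=-183/4) ⇒ CPRTY; edges |CRTY|=15/8, |P|=103/8
  updated: d(CPRTY,U)=65/8
5. join CPRTY+U (d=65/8) ⇒ CPRTUY; edges |CPRTY|=65/16, |U|=65/16
final tree: ((((C:35/6,(T:79/4,Y:-11/4):43/6):87/8,R:65/8):15/8,P:103/8):65/16,U:65/16)
total length: 575/8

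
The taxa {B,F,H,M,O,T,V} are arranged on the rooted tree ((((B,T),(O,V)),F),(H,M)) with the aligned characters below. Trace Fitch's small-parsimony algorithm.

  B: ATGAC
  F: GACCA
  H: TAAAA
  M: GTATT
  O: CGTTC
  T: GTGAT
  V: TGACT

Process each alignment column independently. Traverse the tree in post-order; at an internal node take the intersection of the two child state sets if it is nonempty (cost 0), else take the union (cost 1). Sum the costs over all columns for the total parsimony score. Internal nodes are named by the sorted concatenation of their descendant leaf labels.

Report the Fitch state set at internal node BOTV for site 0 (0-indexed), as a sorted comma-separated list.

BT@0: {A} ∪ {G} = {A,G} (union, +1)
OV@0: {C} ∪ {T} = {C,T} (union, +1)
BOTV@0: {A,G} ∪ {C,T} = {A,C,G,T} (union, +1)
BFOTV@0: {A,C,G,T} ∩ {G} = {G} (intersection, +0)
HM@0: {T} ∪ {G} = {G,T} (union, +1)
BFHMOTV@0: {G} ∩ {G,T} = {G} (intersection, +0)
BT@1: {T} ∩ {T} = {T} (intersection, +0)
OV@1: {G} ∩ {G} = {G} (intersection, +0)
BOTV@1: {T} ∪ {G} = {G,T} (union, +1)
BFOTV@1: {G,T} ∪ {A} = {A,G,T} (union, +1)
HM@1: {A} ∪ {T} = {A,T} (union, +1)
BFHMOTV@1: {A,G,T} ∩ {A,T} = {A,T} (intersection, +0)
BT@2: {G} ∩ {G} = {G} (intersection, +0)
OV@2: {T} ∪ {A} = {A,T} (union, +1)
BOTV@2: {G} ∪ {A,T} = {A,G,T} (union, +1)
BFOTV@2: {A,G,T} ∪ {C} = {A,C,G,T} (union, +1)
HM@2: {A} ∩ {A} = {A} (intersection, +0)
BFHMOTV@2: {A,C,G,T} ∩ {A} = {A} (intersection, +0)
BT@3: {A} ∩ {A} = {A} (intersection, +0)
OV@3: {T} ∪ {C} = {C,T} (union, +1)
BOTV@3: {A} ∪ {C,T} = {A,C,T} (union, +1)
BFOTV@3: {A,C,T} ∩ {C} = {C} (intersection, +0)
HM@3: {A} ∪ {T} = {A,T} (union, +1)
BFHMOTV@3: {C} ∪ {A,T} = {A,C,T} (union, +1)
BT@4: {C} ∪ {T} = {C,T} (union, +1)
OV@4: {C} ∪ {T} = {C,T} (union, +1)
BOTV@4: {C,T} ∩ {C,T} = {C,T} (intersection, +0)
BFOTV@4: {C,T} ∪ {A} = {A,C,T} (union, +1)
HM@4: {A} ∪ {T} = {A,T} (union, +1)
BFHMOTV@4: {A,C,T} ∩ {A,T} = {A,T} (intersection, +0)
per-site changes: [4, 3, 3, 4, 4]; total = 18

A,C,G,T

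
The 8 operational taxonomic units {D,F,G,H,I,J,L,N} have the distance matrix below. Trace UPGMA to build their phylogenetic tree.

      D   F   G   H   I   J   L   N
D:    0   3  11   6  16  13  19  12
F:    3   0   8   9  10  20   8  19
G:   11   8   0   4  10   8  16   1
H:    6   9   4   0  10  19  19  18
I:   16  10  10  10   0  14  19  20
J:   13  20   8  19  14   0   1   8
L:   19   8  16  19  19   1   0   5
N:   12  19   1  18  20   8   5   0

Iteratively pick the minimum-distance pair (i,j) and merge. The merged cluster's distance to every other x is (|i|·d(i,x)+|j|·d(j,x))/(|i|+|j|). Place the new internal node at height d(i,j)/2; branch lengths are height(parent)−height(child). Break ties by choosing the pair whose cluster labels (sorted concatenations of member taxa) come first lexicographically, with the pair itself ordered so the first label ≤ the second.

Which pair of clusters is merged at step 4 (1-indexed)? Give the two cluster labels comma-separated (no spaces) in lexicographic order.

step 1: merge (G,N) at d=1; branch lengths G→1/2, N→1/2; new cluster GN
  updated: d(D,GN)=23/2, d(F,GN)=27/2, d(GN,H)=11, d(GN,I)=15, d(GN,J)=8, d(GN,L)=21/2
step 2: merge (J,L) at d=1; branch lengths J→1/2, L→1/2; new cluster JL
  updated: d(D,JL)=16, d(F,JL)=14, d(GN,JL)=37/4, d(H,JL)=19, d(I,JL)=33/2
step 3: merge (D,F) at d=3; branch lengths D→3/2, F→3/2; new cluster DF
  updated: d(DF,GN)=25/2, d(DF,H)=15/2, d(DF,I)=13, d(DF,JL)=15
step 4: merge (DF,H) at d=15/2; branch lengths DF→9/4, H→15/4; new cluster DFH
  updated: d(DFH,GN)=12, d(DFH,I)=12, d(DFH,JL)=49/3
step 5: merge (GN,JL) at d=37/4; branch lengths GN→33/8, JL→33/8; new cluster GJLN
  updated: d(DFH,GJLN)=85/6, d(GJLN,I)=63/4
step 6: merge (DFH,I) at d=12; branch lengths DFH→9/4, I→6; new cluster DFHI
  updated: d(DFHI,GJLN)=233/16
step 7: merge (DFHI,GJLN) at d=233/16; branch lengths DFHI→41/32, GJLN→85/32; new cluster DFGHIJLN
final tree: ((((D:3/2,F:3/2):9/4,H:15/4):9/4,I:6):41/32,((G:1/2,N:1/2):33/8,(J:1/2,L:1/2):33/8):85/32)
total length: 503/16

DF,H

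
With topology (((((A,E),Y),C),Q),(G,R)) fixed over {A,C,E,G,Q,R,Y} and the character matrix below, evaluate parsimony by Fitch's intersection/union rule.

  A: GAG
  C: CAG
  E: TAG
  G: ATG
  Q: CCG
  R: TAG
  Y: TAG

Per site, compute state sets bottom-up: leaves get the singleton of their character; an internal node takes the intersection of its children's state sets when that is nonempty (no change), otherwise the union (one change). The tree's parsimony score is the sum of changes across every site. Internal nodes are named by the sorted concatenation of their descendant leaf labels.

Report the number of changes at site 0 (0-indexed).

4

site 0, node AE: A={G} ∪ E={T} → {G,T} (+1)
site 0, node AEY: AE={G,T} ∩ Y={T} → {T} (+0)
site 0, node ACEY: AEY={T} ∪ C={C} → {C,T} (+1)
site 0, node ACEQY: ACEY={C,T} ∩ Q={C} → {C} (+0)
site 0, node GR: G={A} ∪ R={T} → {A,T} (+1)
site 0, node ACEGQRY: ACEQY={C} ∪ GR={A,T} → {A,C,T} (+1)
site 1, node AE: A={A} ∩ E={A} → {A} (+0)
site 1, node AEY: AE={A} ∩ Y={A} → {A} (+0)
site 1, node ACEY: AEY={A} ∩ C={A} → {A} (+0)
site 1, node ACEQY: ACEY={A} ∪ Q={C} → {A,C} (+1)
site 1, node GR: G={T} ∪ R={A} → {A,T} (+1)
site 1, node ACEGQRY: ACEQY={A,C} ∩ GR={A,T} → {A} (+0)
site 2, node AE: A={G} ∩ E={G} → {G} (+0)
site 2, node AEY: AE={G} ∩ Y={G} → {G} (+0)
site 2, node ACEY: AEY={G} ∩ C={G} → {G} (+0)
site 2, node ACEQY: ACEY={G} ∩ Q={G} → {G} (+0)
site 2, node GR: G={G} ∩ R={G} → {G} (+0)
site 2, node ACEGQRY: ACEQY={G} ∩ GR={G} → {G} (+0)
per-site changes: [4, 2, 0]; total = 6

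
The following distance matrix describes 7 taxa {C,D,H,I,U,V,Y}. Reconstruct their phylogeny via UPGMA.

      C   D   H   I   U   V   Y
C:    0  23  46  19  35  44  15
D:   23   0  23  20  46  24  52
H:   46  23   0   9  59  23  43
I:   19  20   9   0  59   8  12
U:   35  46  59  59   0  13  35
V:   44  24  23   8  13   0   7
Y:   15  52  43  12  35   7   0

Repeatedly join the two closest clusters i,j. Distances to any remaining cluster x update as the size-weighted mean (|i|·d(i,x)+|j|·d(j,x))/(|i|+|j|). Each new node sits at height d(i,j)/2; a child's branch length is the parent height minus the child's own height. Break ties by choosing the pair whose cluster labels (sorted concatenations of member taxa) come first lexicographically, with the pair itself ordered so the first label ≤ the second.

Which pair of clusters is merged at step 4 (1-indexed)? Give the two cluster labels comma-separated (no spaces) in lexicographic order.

step 1: merge (V,Y) at d=7; branch lengths V→7/2, Y→7/2; new cluster VY
  updated: d(C,VY)=59/2, d(D,VY)=38, d(H,VY)=33, d(I,VY)=10, d(U,VY)=24
step 2: merge (H,I) at d=9; branch lengths H→9/2, I→9/2; new cluster HI
  updated: d(C,HI)=65/2, d(D,HI)=43/2, d(HI,U)=59, d(HI,VY)=43/2
step 3: merge (D,HI) at d=43/2; branch lengths D→43/4, HI→25/4; new cluster DHI
  updated: d(C,DHI)=88/3, d(DHI,U)=164/3, d(DHI,VY)=27
step 4: merge (U,VY) at d=24; branch lengths U→12, VY→17/2; new cluster UVY
  updated: d(C,UVY)=94/3, d(DHI,UVY)=326/9
step 5: merge (C,DHI) at d=88/3; branch lengths C→44/3, DHI→47/12; new cluster CDHI
  updated: d(CDHI,UVY)=35
step 6: merge (CDHI,UVY) at d=35; branch lengths CDHI→17/6, UVY→11/2; new cluster CDHIUVY
final tree: ((C:44/3,(D:43/4,(H:9/2,I:9/2):25/4):47/12):17/6,(U:12,(V:7/2,Y:7/2):17/2):11/2)
total length: 965/12

U,VY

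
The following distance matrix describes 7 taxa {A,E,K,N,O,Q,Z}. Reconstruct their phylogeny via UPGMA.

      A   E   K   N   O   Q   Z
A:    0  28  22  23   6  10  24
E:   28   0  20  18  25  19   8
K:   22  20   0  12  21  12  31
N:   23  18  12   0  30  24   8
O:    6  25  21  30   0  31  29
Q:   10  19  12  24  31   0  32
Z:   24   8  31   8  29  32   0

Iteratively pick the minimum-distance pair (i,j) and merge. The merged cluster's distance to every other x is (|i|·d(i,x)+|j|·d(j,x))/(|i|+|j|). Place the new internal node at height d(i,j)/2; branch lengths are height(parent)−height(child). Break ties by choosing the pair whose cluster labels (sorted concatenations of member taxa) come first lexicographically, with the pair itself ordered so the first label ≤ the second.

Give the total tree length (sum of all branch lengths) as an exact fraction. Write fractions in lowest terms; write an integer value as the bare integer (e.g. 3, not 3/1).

1709/30

iteration 1: select A,O (d=6); attach at lengths (3, 3); label the merged cluster AO
  updated: d(AO,E)=53/2, d(AO,K)=43/2, d(AO,N)=53/2, d(AO,Q)=41/2, d(AO,Z)=53/2
iteration 2: select E,Z (d=8); attach at lengths (4, 4); label the merged cluster EZ
  updated: d(AO,EZ)=53/2, d(EZ,K)=51/2, d(EZ,N)=13, d(EZ,Q)=51/2
iteration 3: select K,N (d=12); attach at lengths (6, 6); label the merged cluster KN
  updated: d(AO,KN)=24, d(EZ,KN)=77/4, d(KN,Q)=18
iteration 4: select KN,Q (d=18); attach at lengths (3, 9); label the merged cluster KNQ
  updated: d(AO,KNQ)=137/6, d(EZ,KNQ)=64/3
iteration 5: select EZ,KNQ (d=64/3); attach at lengths (20/3, 5/3); label the merged cluster EKNQZ
  updated: d(AO,EKNQZ)=243/10
iteration 6: select AO,EKNQZ (d=243/10); attach at lengths (183/20, 89/60); label the merged cluster AEKNOQZ
final tree: ((A:3,O:3):183/20,((E:4,Z:4):20/3,((K:6,N:6):3,Q:9):5/3):89/60)
total length: 1709/30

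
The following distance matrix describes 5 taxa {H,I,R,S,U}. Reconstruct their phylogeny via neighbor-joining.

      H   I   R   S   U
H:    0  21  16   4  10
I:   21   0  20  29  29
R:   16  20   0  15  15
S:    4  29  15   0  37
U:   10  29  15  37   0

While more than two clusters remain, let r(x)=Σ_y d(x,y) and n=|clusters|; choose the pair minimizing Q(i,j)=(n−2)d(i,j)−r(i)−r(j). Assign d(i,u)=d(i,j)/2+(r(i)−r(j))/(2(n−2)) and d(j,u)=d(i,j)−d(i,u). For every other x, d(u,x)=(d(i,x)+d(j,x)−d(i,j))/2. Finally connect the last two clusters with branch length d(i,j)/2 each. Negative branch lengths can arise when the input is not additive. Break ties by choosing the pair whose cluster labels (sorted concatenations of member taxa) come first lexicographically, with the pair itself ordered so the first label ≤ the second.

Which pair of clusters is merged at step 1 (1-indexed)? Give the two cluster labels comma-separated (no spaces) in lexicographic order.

1. join H+S (d=4, Q=-124) ⇒ HS; edges |H|=-11/3, |S|=23/3
  updated: d(HS,I)=23, d(HS,R)=27/2, d(HS,U)=43/2
2. join HS+I (d=23, Q=-84) ⇒ HIS; edges |HS|=8, |I|=15
  updated: d(HIS,R)=21/4, d(HIS,U)=55/4
3. join HIS+R (d=21/4, Q=-34) ⇒ HIRS; edges |HIS|=2, |R|=13/4
  updated: d(HIRS,U)=47/4
4. join HIRS+U (d=47/4) ⇒ HIRSU; edges |HIRS|=47/8, |U|=47/8
final tree: ((((H:-11/3,S:23/3):8,I:15):2,R:13/4):47/8,U:47/8)
total length: 44

H,S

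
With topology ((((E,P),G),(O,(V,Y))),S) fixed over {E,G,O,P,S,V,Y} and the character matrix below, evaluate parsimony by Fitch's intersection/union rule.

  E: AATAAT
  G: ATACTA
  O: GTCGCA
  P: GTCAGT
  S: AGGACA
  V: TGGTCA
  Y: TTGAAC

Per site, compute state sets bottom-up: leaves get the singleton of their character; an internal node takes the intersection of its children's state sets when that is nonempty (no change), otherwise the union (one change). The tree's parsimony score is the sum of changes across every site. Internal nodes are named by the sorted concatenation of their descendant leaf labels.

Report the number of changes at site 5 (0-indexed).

site 0, node EP: E={A} ∪ P={G} → {A,G} (+1)
site 0, node EGP: EP={A,G} ∩ G={A} → {A} (+0)
site 0, node VY: V={T} ∩ Y={T} → {T} (+0)
site 0, node OVY: O={G} ∪ VY={T} → {G,T} (+1)
site 0, node EGOPVY: EGP={A} ∪ OVY={G,T} → {A,G,T} (+1)
site 0, node EGOPSVY: EGOPVY={A,G,T} ∩ S={A} → {A} (+0)
site 1, node EP: E={A} ∪ P={T} → {A,T} (+1)
site 1, node EGP: EP={A,T} ∩ G={T} → {T} (+0)
site 1, node VY: V={G} ∪ Y={T} → {G,T} (+1)
site 1, node OVY: O={T} ∩ VY={G,T} → {T} (+0)
site 1, node EGOPVY: EGP={T} ∩ OVY={T} → {T} (+0)
site 1, node EGOPSVY: EGOPVY={T} ∪ S={G} → {G,T} (+1)
site 2, node EP: E={T} ∪ P={C} → {C,T} (+1)
site 2, node EGP: EP={C,T} ∪ G={A} → {A,C,T} (+1)
site 2, node VY: V={G} ∩ Y={G} → {G} (+0)
site 2, node OVY: O={C} ∪ VY={G} → {C,G} (+1)
site 2, node EGOPVY: EGP={A,C,T} ∩ OVY={C,G} → {C} (+0)
site 2, node EGOPSVY: EGOPVY={C} ∪ S={G} → {C,G} (+1)
site 3, node EP: E={A} ∩ P={A} → {A} (+0)
site 3, node EGP: EP={A} ∪ G={C} → {A,C} (+1)
site 3, node VY: V={T} ∪ Y={A} → {A,T} (+1)
site 3, node OVY: O={G} ∪ VY={A,T} → {A,G,T} (+1)
site 3, node EGOPVY: EGP={A,C} ∩ OVY={A,G,T} → {A} (+0)
site 3, node EGOPSVY: EGOPVY={A} ∩ S={A} → {A} (+0)
site 4, node EP: E={A} ∪ P={G} → {A,G} (+1)
site 4, node EGP: EP={A,G} ∪ G={T} → {A,G,T} (+1)
site 4, node VY: V={C} ∪ Y={A} → {A,C} (+1)
site 4, node OVY: O={C} ∩ VY={A,C} → {C} (+0)
site 4, node EGOPVY: EGP={A,G,T} ∪ OVY={C} → {A,C,G,T} (+1)
site 4, node EGOPSVY: EGOPVY={A,C,G,T} ∩ S={C} → {C} (+0)
site 5, node EP: E={T} ∩ P={T} → {T} (+0)
site 5, node EGP: EP={T} ∪ G={A} → {A,T} (+1)
site 5, node VY: V={A} ∪ Y={C} → {A,C} (+1)
site 5, node OVY: O={A} ∩ VY={A,C} → {A} (+0)
site 5, node EGOPVY: EGP={A,T} ∩ OVY={A} → {A} (+0)
site 5, node EGOPSVY: EGOPVY={A} ∩ S={A} → {A} (+0)
per-site changes: [3, 3, 4, 3, 4, 2]; total = 19

2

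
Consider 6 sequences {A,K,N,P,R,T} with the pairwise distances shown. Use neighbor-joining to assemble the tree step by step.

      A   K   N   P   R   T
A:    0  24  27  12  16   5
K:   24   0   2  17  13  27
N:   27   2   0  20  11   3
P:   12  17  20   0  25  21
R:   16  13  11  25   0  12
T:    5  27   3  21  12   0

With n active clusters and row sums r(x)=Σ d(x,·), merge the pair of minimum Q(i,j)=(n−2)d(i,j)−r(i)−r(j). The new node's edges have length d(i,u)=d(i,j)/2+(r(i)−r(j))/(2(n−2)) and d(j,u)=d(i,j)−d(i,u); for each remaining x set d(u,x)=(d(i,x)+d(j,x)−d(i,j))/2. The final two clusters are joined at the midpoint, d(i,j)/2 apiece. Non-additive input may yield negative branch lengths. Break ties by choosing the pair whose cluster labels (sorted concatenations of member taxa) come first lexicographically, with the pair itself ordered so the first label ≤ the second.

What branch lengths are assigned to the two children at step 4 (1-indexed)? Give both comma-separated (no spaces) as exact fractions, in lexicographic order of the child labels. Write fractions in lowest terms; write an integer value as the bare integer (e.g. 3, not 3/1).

1. join K+N (d=2, Q=-138) ⇒ KN; edges |K|=7/2, |N|=-3/2
  updated: d(A,KN)=49/2, d(KN,P)=35/2, d(KN,R)=11, d(KN,T)=14
2. join KN+R (d=11, Q=-98) ⇒ KNR; edges |KN|=6, |R|=5
  updated: d(A,KNR)=59/4, d(KNR,P)=63/4, d(KNR,T)=15/2
3. join A+P (d=12, Q=-113/2) ⇒ AP; edges |A|=7/4, |P|=41/4
  updated: d(AP,KNR)=37/4, d(AP,T)=7
4. join AP+KNR (d=37/4, Q=-95/4) ⇒ AKNPR; edges |AP|=35/8, |KNR|=39/8
  updated: d(AKNPR,T)=21/8
5. join AKNPR+T (d=21/8) ⇒ AKNPRT; edges |AKNPR|=21/16, |T|=21/16
final tree: (((A:7/4,P:41/4):35/8,((K:7/2,N:-3/2):6,R:5):39/8):21/16,T:21/16)
total length: 295/8

35/8,39/8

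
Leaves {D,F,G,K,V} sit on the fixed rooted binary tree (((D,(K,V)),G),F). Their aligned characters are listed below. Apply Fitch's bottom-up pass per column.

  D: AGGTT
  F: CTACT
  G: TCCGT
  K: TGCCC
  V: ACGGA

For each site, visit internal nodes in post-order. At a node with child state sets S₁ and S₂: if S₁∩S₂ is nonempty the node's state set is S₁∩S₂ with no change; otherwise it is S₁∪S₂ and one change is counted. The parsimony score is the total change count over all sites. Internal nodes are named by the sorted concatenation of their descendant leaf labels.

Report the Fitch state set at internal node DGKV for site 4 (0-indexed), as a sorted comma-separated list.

site 0, node KV: K={T} ∪ V={A} → {A,T} (+1)
site 0, node DKV: D={A} ∩ KV={A,T} → {A} (+0)
site 0, node DGKV: DKV={A} ∪ G={T} → {A,T} (+1)
site 0, node DFGKV: DGKV={A,T} ∪ F={C} → {A,C,T} (+1)
site 1, node KV: K={G} ∪ V={C} → {C,G} (+1)
site 1, node DKV: D={G} ∩ KV={C,G} → {G} (+0)
site 1, node DGKV: DKV={G} ∪ G={C} → {C,G} (+1)
site 1, node DFGKV: DGKV={C,G} ∪ F={T} → {C,G,T} (+1)
site 2, node KV: K={C} ∪ V={G} → {C,G} (+1)
site 2, node DKV: D={G} ∩ KV={C,G} → {G} (+0)
site 2, node DGKV: DKV={G} ∪ G={C} → {C,G} (+1)
site 2, node DFGKV: DGKV={C,G} ∪ F={A} → {A,C,G} (+1)
site 3, node KV: K={C} ∪ V={G} → {C,G} (+1)
site 3, node DKV: D={T} ∪ KV={C,G} → {C,G,T} (+1)
site 3, node DGKV: DKV={C,G,T} ∩ G={G} → {G} (+0)
site 3, node DFGKV: DGKV={G} ∪ F={C} → {C,G} (+1)
site 4, node KV: K={C} ∪ V={A} → {A,C} (+1)
site 4, node DKV: D={T} ∪ KV={A,C} → {A,C,T} (+1)
site 4, node DGKV: DKV={A,C,T} ∩ G={T} → {T} (+0)
site 4, node DFGKV: DGKV={T} ∩ F={T} → {T} (+0)
per-site changes: [3, 3, 3, 3, 2]; total = 14

T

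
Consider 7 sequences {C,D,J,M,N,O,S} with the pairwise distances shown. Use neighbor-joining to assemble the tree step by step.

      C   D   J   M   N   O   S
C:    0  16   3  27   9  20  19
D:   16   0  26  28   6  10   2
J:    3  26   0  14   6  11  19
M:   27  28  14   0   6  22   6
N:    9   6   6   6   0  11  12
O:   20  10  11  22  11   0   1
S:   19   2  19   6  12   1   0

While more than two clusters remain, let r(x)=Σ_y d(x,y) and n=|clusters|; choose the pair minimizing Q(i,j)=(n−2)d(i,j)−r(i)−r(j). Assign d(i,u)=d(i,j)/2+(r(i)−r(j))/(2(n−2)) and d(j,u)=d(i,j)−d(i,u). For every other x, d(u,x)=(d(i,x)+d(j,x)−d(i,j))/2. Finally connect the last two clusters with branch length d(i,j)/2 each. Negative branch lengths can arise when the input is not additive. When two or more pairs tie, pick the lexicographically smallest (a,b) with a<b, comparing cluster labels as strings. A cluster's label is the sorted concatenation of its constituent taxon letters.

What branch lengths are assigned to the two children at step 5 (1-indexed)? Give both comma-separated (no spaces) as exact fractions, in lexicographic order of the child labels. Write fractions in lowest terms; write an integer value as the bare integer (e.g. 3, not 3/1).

2,9/2

1. join C+J (d=3, Q=-158) ⇒ CJ; edges |C|=3, |J|=0
  updated: d(CJ,D)=39/2, d(CJ,M)=19, d(CJ,N)=6, d(CJ,O)=14, d(CJ,S)=35/2
2. join M+N (d=6, Q=-98) ⇒ MN; edges |M|=8, |N|=-2
  updated: d(CJ,MN)=19/2, d(D,MN)=14, d(MN,O)=27/2, d(MN,S)=6
3. join CJ+MN (d=19/2, Q=-75) ⇒ CJMN; edges |CJ|=23/3, |MN|=11/6
  updated: d(CJMN,D)=12, d(CJMN,O)=9, d(CJMN,S)=7
4. join CJMN+O (d=9, Q=-30) ⇒ CJMNO; edges |CJMN|=13/2, |O|=5/2
  updated: d(CJMNO,D)=13/2, d(CJMNO,S)=-1/2
5. join CJMNO+D (d=13/2, Q=-8) ⇒ CDJMNO; edges |CJMNO|=2, |D|=9/2
  updated: d(CDJMNO,S)=-5/2
6. join CDJMNO+S (d=-5/2) ⇒ CDJMNOS; edges |CDJMNO|=-5/4, |S|=-5/4
final tree: (((((C:3,J:0):23/3,(M:8,N:-2):11/6):13/2,O:5/2):2,D:9/2):-5/4,S:-5/4)
total length: 63/2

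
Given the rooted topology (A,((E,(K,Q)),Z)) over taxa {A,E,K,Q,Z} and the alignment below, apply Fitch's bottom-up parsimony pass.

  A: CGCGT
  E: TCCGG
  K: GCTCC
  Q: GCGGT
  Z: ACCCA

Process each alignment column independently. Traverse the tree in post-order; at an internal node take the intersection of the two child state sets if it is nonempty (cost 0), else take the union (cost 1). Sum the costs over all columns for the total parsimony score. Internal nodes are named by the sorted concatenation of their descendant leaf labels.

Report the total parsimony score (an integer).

11

KQ@0: {G} ∩ {G} = {G} (intersection, +0)
EKQ@0: {T} ∪ {G} = {G,T} (union, +1)
EKQZ@0: {G,T} ∪ {A} = {A,G,T} (union, +1)
AEKQZ@0: {C} ∪ {A,G,T} = {A,C,G,T} (union, +1)
KQ@1: {C} ∩ {C} = {C} (intersection, +0)
EKQ@1: {C} ∩ {C} = {C} (intersection, +0)
EKQZ@1: {C} ∩ {C} = {C} (intersection, +0)
AEKQZ@1: {G} ∪ {C} = {C,G} (union, +1)
KQ@2: {T} ∪ {G} = {G,T} (union, +1)
EKQ@2: {C} ∪ {G,T} = {C,G,T} (union, +1)
EKQZ@2: {C,G,T} ∩ {C} = {C} (intersection, +0)
AEKQZ@2: {C} ∩ {C} = {C} (intersection, +0)
KQ@3: {C} ∪ {G} = {C,G} (union, +1)
EKQ@3: {G} ∩ {C,G} = {G} (intersection, +0)
EKQZ@3: {G} ∪ {C} = {C,G} (union, +1)
AEKQZ@3: {G} ∩ {C,G} = {G} (intersection, +0)
KQ@4: {C} ∪ {T} = {C,T} (union, +1)
EKQ@4: {G} ∪ {C,T} = {C,G,T} (union, +1)
EKQZ@4: {C,G,T} ∪ {A} = {A,C,G,T} (union, +1)
AEKQZ@4: {T} ∩ {A,C,G,T} = {T} (intersection, +0)
per-site changes: [3, 1, 2, 2, 3]; total = 11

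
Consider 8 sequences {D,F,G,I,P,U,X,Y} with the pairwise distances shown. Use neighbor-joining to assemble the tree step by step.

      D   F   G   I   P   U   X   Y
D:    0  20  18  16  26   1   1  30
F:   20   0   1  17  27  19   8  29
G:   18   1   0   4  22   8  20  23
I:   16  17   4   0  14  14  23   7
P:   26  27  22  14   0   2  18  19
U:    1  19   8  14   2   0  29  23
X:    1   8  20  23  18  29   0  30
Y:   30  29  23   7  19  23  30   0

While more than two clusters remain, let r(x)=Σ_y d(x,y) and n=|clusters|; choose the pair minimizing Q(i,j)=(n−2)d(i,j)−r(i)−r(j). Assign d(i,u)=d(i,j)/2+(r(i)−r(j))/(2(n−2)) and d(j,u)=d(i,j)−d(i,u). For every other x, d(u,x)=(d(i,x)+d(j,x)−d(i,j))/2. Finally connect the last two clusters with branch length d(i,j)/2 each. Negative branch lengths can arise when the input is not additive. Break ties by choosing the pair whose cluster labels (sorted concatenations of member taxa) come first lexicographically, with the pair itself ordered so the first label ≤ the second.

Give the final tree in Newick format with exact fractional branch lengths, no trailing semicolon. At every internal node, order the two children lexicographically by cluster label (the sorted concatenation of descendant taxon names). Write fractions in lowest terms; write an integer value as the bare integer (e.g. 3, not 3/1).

iteration 1: select D,X (d=1, Q=-235); attach at lengths (-11/12, 23/12); label the merged cluster DX
  updated: d(DX,F)=27/2, d(DX,G)=37/2, d(DX,I)=19, d(DX,P)=43/2, d(DX,U)=29/2, d(DX,Y)=59/2
iteration 2: select F,G (d=1, Q=-178); attach at lengths (7/2, -5/2); label the merged cluster FG
  updated: d(DX,FG)=31/2, d(FG,I)=10, d(FG,P)=24, d(FG,U)=13, d(FG,Y)=51/2
iteration 3: select I,Y (d=7, Q=-140); attach at lengths (-3/2, 17/2); label the merged cluster IY
  updated: d(DX,IY)=83/4, d(FG,IY)=57/4, d(IY,P)=13, d(IY,U)=15
iteration 4: select P,U (d=2, Q=-99); attach at lengths (11/3, -5/3); label the merged cluster PU
  updated: d(DX,PU)=17, d(FG,PU)=35/2, d(IY,PU)=13
iteration 5: select DX,FG (d=31/2, Q=-139/2); attach at lengths (37/4, 25/4); label the merged cluster DFGX
  updated: d(DFGX,IY)=39/4, d(DFGX,PU)=19/2
iteration 6: select DFGX,IY (d=39/4, Q=-129/4); attach at lengths (25/8, 53/8); label the merged cluster DFGIXY
  updated: d(DFGIXY,PU)=51/8
iteration 7: select DFGIXY,PU (d=51/8); attach at lengths (51/16, 51/16); label the merged cluster DFGIPUXY
final tree: ((((D:-11/12,X:23/12):37/4,(F:7/2,G:-5/2):25/4):25/8,(I:-3/2,Y:17/2):53/8):51/16,(P:11/3,U:-5/3):51/16)
total length: 341/8

((((D:-11/12,X:23/12):37/4,(F:7/2,G:-5/2):25/4):25/8,(I:-3/2,Y:17/2):53/8):51/16,(P:11/3,U:-5/3):51/16)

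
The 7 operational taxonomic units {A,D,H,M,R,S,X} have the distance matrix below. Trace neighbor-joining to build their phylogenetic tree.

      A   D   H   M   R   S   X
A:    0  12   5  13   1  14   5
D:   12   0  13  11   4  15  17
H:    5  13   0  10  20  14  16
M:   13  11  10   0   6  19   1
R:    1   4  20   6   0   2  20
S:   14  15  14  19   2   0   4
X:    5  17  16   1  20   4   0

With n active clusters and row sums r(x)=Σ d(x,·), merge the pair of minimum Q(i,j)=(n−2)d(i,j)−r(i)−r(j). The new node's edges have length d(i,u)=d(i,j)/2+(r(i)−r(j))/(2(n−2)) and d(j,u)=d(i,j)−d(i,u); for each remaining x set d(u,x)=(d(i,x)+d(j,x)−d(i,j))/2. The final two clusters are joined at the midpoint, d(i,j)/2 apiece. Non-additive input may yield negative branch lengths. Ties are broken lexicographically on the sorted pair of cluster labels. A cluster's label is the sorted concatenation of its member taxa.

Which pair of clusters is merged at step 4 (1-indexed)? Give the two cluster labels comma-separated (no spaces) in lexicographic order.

AH,MX

iteration 1: select M,X (d=1, Q=-118); attach at lengths (1/5, 4/5); label the merged cluster MX
  updated: d(A,MX)=17/2, d(D,MX)=27/2, d(H,MX)=25/2, d(MX,R)=25/2, d(MX,S)=11
iteration 2: select R,S (d=2, Q=-175/2); attach at lengths (-17/16, 49/16); label the merged cluster RS
  updated: d(A,RS)=13/2, d(D,RS)=17/2, d(H,RS)=16, d(MX,RS)=43/4
iteration 3: select A,H (d=5, Q=-127/2); attach at lengths (1/12, 59/12); label the merged cluster AH
  updated: d(AH,D)=10, d(AH,MX)=8, d(AH,RS)=35/4
iteration 4: select AH,MX (d=8, Q=-43); attach at lengths (21/8, 43/8); label the merged cluster AHMX
  updated: d(AHMX,D)=31/4, d(AHMX,RS)=23/4
iteration 5: select AHMX,D (d=31/4, Q=-22); attach at lengths (5/2, 21/4); label the merged cluster ADHMX
  updated: d(ADHMX,RS)=13/4
iteration 6: select ADHMX,RS (d=13/4); attach at lengths (13/8, 13/8); label the merged cluster ADHMRSX
final tree: ((((A:1/12,H:59/12):21/8,(M:1/5,X:4/5):43/8):5/2,D:21/4):13/8,(R:-17/16,S:49/16):13/8)
total length: 27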